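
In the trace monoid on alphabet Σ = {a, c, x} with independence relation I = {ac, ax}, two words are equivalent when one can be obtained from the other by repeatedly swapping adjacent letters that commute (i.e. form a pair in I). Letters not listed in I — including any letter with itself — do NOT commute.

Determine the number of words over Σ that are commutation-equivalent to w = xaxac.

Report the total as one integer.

#0=x has no predecessor
#1=a has no predecessor
#2=x depends on [0:x]
#3=a depends on [1:a]
#4=c depends on [2:x]
sources: [0:x, 1:a]
N(rest) = Σ N(rest − s) over sources s of rest; N(one piece) = 1:
  size 1 → [3]=1  [4]=1
  size 2 → [1,3]=1  [2,4]=1  [3,4]=2
  size 3 → [0,2,4]=1  [1,3,4]=3  [2,3,4]=3
  first=0(x) contributes 6
  first=1(a) contributes 4
|[w]| = 10

10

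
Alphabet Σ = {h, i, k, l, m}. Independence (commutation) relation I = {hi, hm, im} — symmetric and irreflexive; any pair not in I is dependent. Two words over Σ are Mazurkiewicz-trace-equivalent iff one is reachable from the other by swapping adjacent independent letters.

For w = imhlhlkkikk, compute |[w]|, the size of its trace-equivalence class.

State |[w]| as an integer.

piece 0:i — minimal
piece 1:m — minimal
piece 2:h — minimal
piece 3:l rests on {0:i, 1:m, 2:h}
piece 4:h rests on {3:l}
piece 5:l rests on {4:h}
piece 6:k rests on {5:l}
piece 7:k rests on {6:k}
piece 8:i rests on {7:k}
piece 9:k rests on {8:i}
piece 10:k rests on {9:k}
minimal pieces: {0:i, 1:m, 2:h}
ways to finish when only these pieces remain (= sum over removing one remaining piece with nothing left below it):
  1 left: {10}→1
  2 left: {9,10}→1
  3 left: {8,9,10}→1
  4 left: {7,8,9,10}→1
  5 left: {6,7,8,9,10}→1
  6 left: {5,6,7,8,9,10}→1
  7 left: {4,5,6,7,8,9,10}→1
  8 left: {3,4,5,6,7,8,9,10}→1
  9 left: {0,3,4,5,6,7,8,9,10}→1  {1,3,4,5,6,7,8,9,10}→1  {2,3,4,5,6,7,8,9,10}→1
  placing 0:i first → 2 extensions
  placing 1:m first → 2 extensions
  placing 2:h first → 2 extensions
total linear extensions = 6

6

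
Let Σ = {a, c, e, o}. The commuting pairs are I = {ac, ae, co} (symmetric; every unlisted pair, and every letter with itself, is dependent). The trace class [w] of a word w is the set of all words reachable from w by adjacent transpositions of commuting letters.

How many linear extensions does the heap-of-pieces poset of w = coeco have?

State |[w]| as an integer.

4

#0=c has no predecessor
#1=o has no predecessor
#2=e depends on [0:c, 1:o]
#3=c depends on [2:e]
#4=o depends on [2:e]
sources: [0:c, 1:o]
N(rest) = Σ N(rest − s) over sources s of rest; N(one piece) = 1:
  size 1 → [3]=1  [4]=1
  size 2 → [3,4]=2
  size 3 → [2,3,4]=2
  first=0(c) contributes 2
  first=1(o) contributes 2
|[w]| = 4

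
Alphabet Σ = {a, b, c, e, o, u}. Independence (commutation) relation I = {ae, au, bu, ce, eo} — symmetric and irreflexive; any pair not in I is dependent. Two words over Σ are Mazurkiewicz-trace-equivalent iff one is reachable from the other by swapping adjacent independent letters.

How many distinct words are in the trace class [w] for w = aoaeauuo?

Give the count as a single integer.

22

#0=a has no predecessor
#1=o depends on [0:a]
#2=a depends on [1:o]
#3=e has no predecessor
#4=a depends on [2:a]
#5=u depends on [1:o, 3:e]
#6=u depends on [5:u]
#7=o depends on [4:a, 6:u]
sources: [0:a, 3:e]
N(rest) = Σ N(rest − s) over sources s of rest; N(one piece) = 1:
  size 1 → [7]=1
  size 2 → [4,7]=1  [6,7]=1
  size 3 → [2,4,7]=1  [4,6,7]=2  [5,6,7]=1
  size 4 → [2,4,6,7]=3  [3,5,6,7]=1  [4,5,6,7]=3
  size 5 → [2,4,5,6,7]=6  [3,4,5,6,7]=4
  size 6 → [1,2,4,5,6,7]=6  [2,3,4,5,6,7]=10
  first=0(a) contributes 16
  first=3(e) contributes 6
|[w]| = 22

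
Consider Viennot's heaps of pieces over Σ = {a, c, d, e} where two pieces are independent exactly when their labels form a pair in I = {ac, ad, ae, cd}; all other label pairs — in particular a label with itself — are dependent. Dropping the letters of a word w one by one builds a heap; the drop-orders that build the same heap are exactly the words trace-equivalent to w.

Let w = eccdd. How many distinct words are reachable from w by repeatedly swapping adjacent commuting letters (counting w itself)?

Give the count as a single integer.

0(e) covers ∅
1(c) covers 0:e
2(c) covers 1:c
3(d) covers 0:e
4(d) covers 3:d
floor of heap: 0:e
completions by unplaced set U, small U first (add the entries for U minus each lowest piece of U):
  |U|=1: {2}:1  {4}:1
  |U|=2: {1,2}:1  {2,4}:2  {3,4}:1
  |U|=3: {1,2,4}:3  {2,3,4}:3
  start at 0(e): 6

6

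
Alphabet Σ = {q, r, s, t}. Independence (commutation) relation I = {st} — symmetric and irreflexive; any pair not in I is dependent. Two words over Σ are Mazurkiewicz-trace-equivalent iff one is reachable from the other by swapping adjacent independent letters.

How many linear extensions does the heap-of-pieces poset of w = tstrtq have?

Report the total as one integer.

3

piece 0:t — minimal
piece 1:s — minimal
piece 2:t rests on {0:t}
piece 3:r rests on {1:s, 2:t}
piece 4:t rests on {3:r}
piece 5:q rests on {4:t}
minimal pieces: {0:t, 1:s}
ways to finish when only these pieces remain (= sum over removing one remaining piece with nothing left below it):
  1 left: {5}→1
  2 left: {4,5}→1
  3 left: {3,4,5}→1
  4 left: {1,3,4,5}→1  {2,3,4,5}→1
  placing 0:t first → 2 extensions
  placing 1:s first → 1 extensions
total linear extensions = 3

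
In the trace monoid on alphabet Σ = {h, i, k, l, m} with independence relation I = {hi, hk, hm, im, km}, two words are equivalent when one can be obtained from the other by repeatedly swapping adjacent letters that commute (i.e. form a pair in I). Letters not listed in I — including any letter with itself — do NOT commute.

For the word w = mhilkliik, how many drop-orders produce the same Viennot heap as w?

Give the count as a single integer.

6

0(m) covers ∅
1(h) covers ∅
2(i) covers ∅
3(l) covers 0:m, 1:h, 2:i
4(k) covers 3:l
5(l) covers 4:k
6(i) covers 5:l
7(i) covers 6:i
8(k) covers 7:i
floor of heap: 0:m, 1:h, 2:i
completions by unplaced set U, small U first (add the entries for U minus each lowest piece of U):
  |U|=1: {8}:1
  |U|=2: {7,8}:1
  |U|=3: {6,7,8}:1
  |U|=4: {5,6,7,8}:1
  |U|=5: {4,5,6,7,8}:1
  |U|=6: {3,4,5,6,7,8}:1
  |U|=7: {0,3,4,5,6,7,8}:1  {1,3,4,5,6,7,8}:1  {2,3,4,5,6,7,8}:1
  start at 0(m): 2
  start at 1(h): 2
  start at 2(i): 2
sum over floor = 6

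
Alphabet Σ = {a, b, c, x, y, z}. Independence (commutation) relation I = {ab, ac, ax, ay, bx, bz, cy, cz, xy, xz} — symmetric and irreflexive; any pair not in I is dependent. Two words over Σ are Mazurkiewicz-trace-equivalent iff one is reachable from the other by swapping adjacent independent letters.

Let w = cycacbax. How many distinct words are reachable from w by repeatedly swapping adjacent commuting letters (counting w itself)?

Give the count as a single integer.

piece 0:c — minimal
piece 1:y — minimal
piece 2:c rests on {0:c}
piece 3:a — minimal
piece 4:c rests on {2:c}
piece 5:b rests on {1:y, 4:c}
piece 6:a rests on {3:a}
piece 7:x rests on {4:c}
minimal pieces: {0:c, 1:y, 3:a}
ways to finish when only these pieces remain (= sum over removing one remaining piece with nothing left below it):
  1 left: {5}→1  {6}→1  {7}→1
  2 left: {1,5}→1  {3,6}→1  {5,6}→2  {5,7}→2  {6,7}→2
  3 left: {1,5,6}→3  {1,5,7}→3  {3,5,6}→3  {3,6,7}→3  {4,5,7}→2  {5,6,7}→6
  4 left: {1,3,5,6}→6  {1,4,5,7}→5  {1,5,6,7}→12  {2,4,5,7}→2  {3,5,6,7}→12  {4,5,6,7}→8
  5 left: {0,2,4,5,7}→2  {1,2,4,5,7}→7  {1,3,5,6,7}→30  {1,4,5,6,7}→25  {2,4,5,6,7}→10  {3,4,5,6,7}→20
  6 left: {0,1,2,4,5,7}→9  {0,2,4,5,6,7}→12  {1,2,4,5,6,7}→42  {1,3,4,5,6,7}→75  {2,3,4,5,6,7}→30
  placing 0:c first → 147 extensions
  placing 1:y first → 42 extensions
  placing 3:a first → 63 extensions
total linear extensions = 252

252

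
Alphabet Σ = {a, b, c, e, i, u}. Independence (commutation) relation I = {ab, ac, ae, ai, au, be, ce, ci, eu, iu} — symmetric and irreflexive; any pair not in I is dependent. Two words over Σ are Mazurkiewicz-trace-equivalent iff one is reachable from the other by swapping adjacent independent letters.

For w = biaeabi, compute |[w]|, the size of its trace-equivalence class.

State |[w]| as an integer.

piece 0:b — minimal
piece 1:i rests on {0:b}
piece 2:a — minimal
piece 3:e rests on {1:i}
piece 4:a rests on {2:a}
piece 5:b rests on {1:i}
piece 6:i rests on {3:e, 5:b}
minimal pieces: {0:b, 2:a}
ways to finish when only these pieces remain (= sum over removing one remaining piece with nothing left below it):
  1 left: {4}→1  {6}→1
  2 left: {2,4}→1  {3,6}→1  {4,6}→2  {5,6}→1
  3 left: {2,4,6}→3  {3,4,6}→3  {3,5,6}→2  {4,5,6}→3
  4 left: {1,3,5,6}→2  {2,3,4,6}→6  {2,4,5,6}→6  {3,4,5,6}→8
  5 left: {0,1,3,5,6}→2  {1,3,4,5,6}→10  {2,3,4,5,6}→20
  placing 0:b first → 30 extensions
  placing 2:a first → 12 extensions
total linear extensions = 42

42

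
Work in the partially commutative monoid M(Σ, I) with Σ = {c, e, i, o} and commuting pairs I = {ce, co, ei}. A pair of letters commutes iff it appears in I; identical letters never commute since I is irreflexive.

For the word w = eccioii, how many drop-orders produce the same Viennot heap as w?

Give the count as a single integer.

0(e) covers ∅
1(c) covers ∅
2(c) covers 1:c
3(i) covers 2:c
4(o) covers 0:e, 3:i
5(i) covers 4:o
6(i) covers 5:i
floor of heap: 0:e, 1:c
completions by unplaced set U, small U first (add the entries for U minus each lowest piece of U):
  |U|=1: {6}:1
  |U|=2: {5,6}:1
  |U|=3: {4,5,6}:1
  |U|=4: {0,4,5,6}:1  {3,4,5,6}:1
  |U|=5: {0,3,4,5,6}:2  {2,3,4,5,6}:1
  start at 0(e): 1
  start at 1(c): 3
sum over floor = 4

4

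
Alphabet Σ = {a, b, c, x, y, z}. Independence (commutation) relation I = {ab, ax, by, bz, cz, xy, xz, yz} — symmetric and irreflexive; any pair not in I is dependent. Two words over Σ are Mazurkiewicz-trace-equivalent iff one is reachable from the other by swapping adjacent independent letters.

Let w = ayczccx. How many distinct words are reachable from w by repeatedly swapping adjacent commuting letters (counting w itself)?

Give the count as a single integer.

0(a) covers ∅
1(y) covers 0:a
2(c) covers 1:y
3(z) covers 0:a
4(c) covers 2:c
5(c) covers 4:c
6(x) covers 5:c
floor of heap: 0:a
completions by unplaced set U, small U first (add the entries for U minus each lowest piece of U):
  |U|=1: {3}:1  {6}:1
  |U|=2: {3,6}:2  {5,6}:1
  |U|=3: {3,5,6}:3  {4,5,6}:1
  |U|=4: {2,4,5,6}:1  {3,4,5,6}:4
  |U|=5: {1,2,4,5,6}:1  {2,3,4,5,6}:5
  start at 0(a): 6

6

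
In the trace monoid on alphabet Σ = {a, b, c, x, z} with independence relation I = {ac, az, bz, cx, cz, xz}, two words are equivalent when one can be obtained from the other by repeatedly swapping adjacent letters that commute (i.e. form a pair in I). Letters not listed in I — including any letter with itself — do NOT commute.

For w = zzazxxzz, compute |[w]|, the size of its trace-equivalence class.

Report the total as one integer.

56

drop 0:z onto floor
drop 1:z onto {0:z}
drop 2:a onto floor
drop 3:z onto {1:z}
drop 4:x onto {2:a}
drop 5:x onto {4:x}
drop 6:z onto {3:z}
drop 7:z onto {6:z}
ground layer = {0:z, 2:a}
drop-orders for the pieces not yet dropped (sum over which currently-grounded one goes next):
  1 to go: {5} 1  {7} 1
  2 to go: {4,5} 1  {5,7} 2  {6,7} 1
  3 to go: {2,4,5} 1  {3,6,7} 1  {4,5,7} 3  {5,6,7} 3
  4 to go: {1,3,6,7} 1  {2,4,5,7} 4  {3,5,6,7} 4  {4,5,6,7} 6
  5 to go: {0,1,3,6,7} 1  {1,3,5,6,7} 5  {2,4,5,6,7} 10  {3,4,5,6,7} 10
  6 to go: {0,1,3,5,6,7} 6  {1,3,4,5,6,7} 15  {2,3,4,5,6,7} 20
  if 0:z drops first: 35 orders
  if 2:a drops first: 21 orders
heap linearizations: 56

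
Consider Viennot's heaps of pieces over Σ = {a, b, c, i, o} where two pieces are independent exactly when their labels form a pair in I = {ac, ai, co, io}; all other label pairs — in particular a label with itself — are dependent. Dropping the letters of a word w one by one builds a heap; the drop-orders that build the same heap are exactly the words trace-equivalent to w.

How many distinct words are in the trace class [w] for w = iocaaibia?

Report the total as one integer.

0(i) covers ∅
1(o) covers ∅
2(c) covers 0:i
3(a) covers 1:o
4(a) covers 3:a
5(i) covers 2:c
6(b) covers 4:a, 5:i
7(i) covers 6:b
8(a) covers 6:b
floor of heap: 0:i, 1:o
completions by unplaced set U, small U first (add the entries for U minus each lowest piece of U):
  |U|=1: {7}:1  {8}:1
  |U|=2: {7,8}:2
  |U|=3: {6,7,8}:2
  |U|=4: {4,6,7,8}:2  {5,6,7,8}:2
  |U|=5: {2,5,6,7,8}:2  {3,4,6,7,8}:2  {4,5,6,7,8}:4
  |U|=6: {0,2,5,6,7,8}:2  {1,3,4,6,7,8}:2  {2,4,5,6,7,8}:6  {3,4,5,6,7,8}:6
  |U|=7: {0,2,4,5,6,7,8}:8  {1,3,4,5,6,7,8}:8  {2,3,4,5,6,7,8}:12
  start at 0(i): 20
  start at 1(o): 20
sum over floor = 40

40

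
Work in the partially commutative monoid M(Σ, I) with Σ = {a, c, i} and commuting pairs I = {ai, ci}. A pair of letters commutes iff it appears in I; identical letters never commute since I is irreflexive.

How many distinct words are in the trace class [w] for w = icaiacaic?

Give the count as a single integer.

84

drop 0:i onto floor
drop 1:c onto floor
drop 2:a onto {1:c}
drop 3:i onto {0:i}
drop 4:a onto {2:a}
drop 5:c onto {4:a}
drop 6:a onto {5:c}
drop 7:i onto {3:i}
drop 8:c onto {6:a}
ground layer = {0:i, 1:c}
drop-orders for the pieces not yet dropped (sum over which currently-grounded one goes next):
  1 to go: {7} 1  {8} 1
  2 to go: {3,7} 1  {6,8} 1  {7,8} 2
  3 to go: {0,3,7} 1  {3,7,8} 3  {5,6,8} 1  {6,7,8} 3
  4 to go: {0,3,7,8} 4  {3,6,7,8} 6  {4,5,6,8} 1  {5,6,7,8} 4
  5 to go: {0,3,6,7,8} 10  {2,4,5,6,8} 1  {3,5,6,7,8} 10  {4,5,6,7,8} 5
  6 to go: {0,3,5,6,7,8} 20  {1,2,4,5,6,8} 1  {2,4,5,6,7,8} 6  {3,4,5,6,7,8} 15
  7 to go: {0,3,4,5,6,7,8} 35  {1,2,4,5,6,7,8} 7  {2,3,4,5,6,7,8} 21
  if 0:i drops first: 28 orders
  if 1:c drops first: 56 orders
heap linearizations: 84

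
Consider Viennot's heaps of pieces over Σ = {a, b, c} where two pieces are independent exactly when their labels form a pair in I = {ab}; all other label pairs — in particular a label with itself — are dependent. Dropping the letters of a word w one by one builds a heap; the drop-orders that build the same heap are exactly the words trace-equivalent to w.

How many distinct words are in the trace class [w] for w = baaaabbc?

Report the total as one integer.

piece 0:b — minimal
piece 1:a — minimal
piece 2:a rests on {1:a}
piece 3:a rests on {2:a}
piece 4:a rests on {3:a}
piece 5:b rests on {0:b}
piece 6:b rests on {5:b}
piece 7:c rests on {4:a, 6:b}
minimal pieces: {0:b, 1:a}
ways to finish when only these pieces remain (= sum over removing one remaining piece with nothing left below it):
  1 left: {7}→1
  2 left: {4,7}→1  {6,7}→1
  3 left: {3,4,7}→1  {4,6,7}→2  {5,6,7}→1
  4 left: {0,5,6,7}→1  {2,3,4,7}→1  {3,4,6,7}→3  {4,5,6,7}→3
  5 left: {0,4,5,6,7}→4  {1,2,3,4,7}→1  {2,3,4,6,7}→4  {3,4,5,6,7}→6
  6 left: {0,3,4,5,6,7}→10  {1,2,3,4,6,7}→5  {2,3,4,5,6,7}→10
  placing 0:b first → 15 extensions
  placing 1:a first → 20 extensions
total linear extensions = 35

35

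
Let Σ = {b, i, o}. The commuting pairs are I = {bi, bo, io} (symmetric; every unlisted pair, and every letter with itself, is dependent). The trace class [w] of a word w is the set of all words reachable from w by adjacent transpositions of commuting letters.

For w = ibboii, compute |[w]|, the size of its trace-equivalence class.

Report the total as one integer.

60

piece 0:i — minimal
piece 1:b — minimal
piece 2:b rests on {1:b}
piece 3:o — minimal
piece 4:i rests on {0:i}
piece 5:i rests on {4:i}
minimal pieces: {0:i, 1:b, 3:o}
ways to finish when only these pieces remain (= sum over removing one remaining piece with nothing left below it):
  1 left: {2}→1  {3}→1  {5}→1
  2 left: {1,2}→1  {2,3}→2  {2,5}→2  {3,5}→2  {4,5}→1
  3 left: {0,4,5}→1  {1,2,3}→3  {1,2,5}→3  {2,3,5}→6  {2,4,5}→3  {3,4,5}→3
  4 left: {0,2,4,5}→4  {0,3,4,5}→4  {1,2,3,5}→12  {1,2,4,5}→6  {2,3,4,5}→12
  placing 0:i first → 30 extensions
  placing 1:b first → 20 extensions
  placing 3:o first → 10 extensions
total linear extensions = 60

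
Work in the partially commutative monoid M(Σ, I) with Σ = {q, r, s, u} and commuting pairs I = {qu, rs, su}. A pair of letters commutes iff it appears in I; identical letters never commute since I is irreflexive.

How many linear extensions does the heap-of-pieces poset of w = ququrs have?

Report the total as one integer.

16

0(q) covers ∅
1(u) covers ∅
2(q) covers 0:q
3(u) covers 1:u
4(r) covers 2:q, 3:u
5(s) covers 2:q
floor of heap: 0:q, 1:u
completions by unplaced set U, small U first (add the entries for U minus each lowest piece of U):
  |U|=1: {4}:1  {5}:1
  |U|=2: {3,4}:1  {4,5}:2
  |U|=3: {1,3,4}:1  {2,4,5}:2  {3,4,5}:3
  |U|=4: {0,2,4,5}:2  {1,3,4,5}:4  {2,3,4,5}:5
  start at 0(q): 9
  start at 1(u): 7
sum over floor = 16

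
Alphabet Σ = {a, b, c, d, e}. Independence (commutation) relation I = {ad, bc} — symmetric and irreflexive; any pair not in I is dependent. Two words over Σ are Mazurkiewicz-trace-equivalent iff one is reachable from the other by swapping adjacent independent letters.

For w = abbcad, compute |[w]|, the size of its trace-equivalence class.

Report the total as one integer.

drop 0:a onto floor
drop 1:b onto {0:a}
drop 2:b onto {1:b}
drop 3:c onto {0:a}
drop 4:a onto {2:b, 3:c}
drop 5:d onto {2:b, 3:c}
ground layer = {0:a}
drop-orders for the pieces not yet dropped (sum over which currently-grounded one goes next):
  1 to go: {4} 1  {5} 1
  2 to go: {4,5} 2
  3 to go: {2,4,5} 2  {3,4,5} 2
  4 to go: {1,2,4,5} 2  {2,3,4,5} 4
  if 0:a drops first: 6 orders

6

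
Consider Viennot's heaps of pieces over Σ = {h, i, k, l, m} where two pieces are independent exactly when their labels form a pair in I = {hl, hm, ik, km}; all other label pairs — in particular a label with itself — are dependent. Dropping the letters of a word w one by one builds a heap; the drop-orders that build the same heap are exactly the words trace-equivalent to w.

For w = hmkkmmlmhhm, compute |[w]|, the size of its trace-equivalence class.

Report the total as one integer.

0(h) covers ∅
1(m) covers ∅
2(k) covers 0:h
3(k) covers 2:k
4(m) covers 1:m
5(m) covers 4:m
6(l) covers 3:k, 5:m
7(m) covers 6:l
8(h) covers 3:k
9(h) covers 8:h
10(m) covers 7:m
floor of heap: 0:h, 1:m
completions by unplaced set U, small U first (add the entries for U minus each lowest piece of U):
  |U|=1: {9}:1  {10}:1
  |U|=2: {7,10}:1  {8,9}:1  {9,10}:2
  |U|=3: {6,7,10}:1  {7,9,10}:3  {8,9,10}:3
  |U|=4: {5,6,7,10}:1  {6,7,9,10}:4  {7,8,9,10}:6
  |U|=5: {4,5,6,7,10}:1  {5,6,7,9,10}:5  {6,7,8,9,10}:10
  |U|=6: {1,4,5,6,7,10}:1  {3,6,7,8,9,10}:10  {4,5,6,7,9,10}:6  {5,6,7,8,9,10}:15
  |U|=7: {1,4,5,6,7,9,10}:7  {2,3,6,7,8,9,10}:10  {3,5,6,7,8,9,10}:25  {4,5,6,7,8,9,10}:21
  |U|=8: {0,2,3,6,7,8,9,10}:10  {1,4,5,6,7,8,9,10}:28  {2,3,5,6,7,8,9,10}:35  {3,4,5,6,7,8,9,10}:46
  |U|=9: {0,2,3,5,6,7,8,9,10}:45  {1,3,4,5,6,7,8,9,10}:74  {2,3,4,5,6,7,8,9,10}:81
  start at 0(h): 155
  start at 1(m): 126
sum over floor = 281

281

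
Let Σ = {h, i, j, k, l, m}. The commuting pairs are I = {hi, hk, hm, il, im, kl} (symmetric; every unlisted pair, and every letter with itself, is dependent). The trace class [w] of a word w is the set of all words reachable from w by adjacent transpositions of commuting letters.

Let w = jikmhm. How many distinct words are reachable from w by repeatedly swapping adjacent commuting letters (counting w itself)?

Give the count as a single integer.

piece 0:j — minimal
piece 1:i rests on {0:j}
piece 2:k rests on {1:i}
piece 3:m rests on {2:k}
piece 4:h rests on {0:j}
piece 5:m rests on {3:m}
minimal pieces: {0:j}
ways to finish when only these pieces remain (= sum over removing one remaining piece with nothing left below it):
  1 left: {4}→1  {5}→1
  2 left: {3,5}→1  {4,5}→2
  3 left: {2,3,5}→1  {3,4,5}→3
  4 left: {1,2,3,5}→1  {2,3,4,5}→4
  placing 0:j first → 5 extensions

5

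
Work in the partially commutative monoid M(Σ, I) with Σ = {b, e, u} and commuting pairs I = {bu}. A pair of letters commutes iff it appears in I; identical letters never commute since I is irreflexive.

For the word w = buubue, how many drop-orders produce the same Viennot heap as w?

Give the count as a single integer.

#0=b has no predecessor
#1=u has no predecessor
#2=u depends on [1:u]
#3=b depends on [0:b]
#4=u depends on [2:u]
#5=e depends on [3:b, 4:u]
sources: [0:b, 1:u]
N(rest) = Σ N(rest − s) over sources s of rest; N(one piece) = 1:
  size 1 → [5]=1
  size 2 → [3,5]=1  [4,5]=1
  size 3 → [0,3,5]=1  [2,4,5]=1  [3,4,5]=2
  size 4 → [0,3,4,5]=3  [1,2,4,5]=1  [2,3,4,5]=3
  first=0(b) contributes 4
  first=1(u) contributes 6
|[w]| = 10

10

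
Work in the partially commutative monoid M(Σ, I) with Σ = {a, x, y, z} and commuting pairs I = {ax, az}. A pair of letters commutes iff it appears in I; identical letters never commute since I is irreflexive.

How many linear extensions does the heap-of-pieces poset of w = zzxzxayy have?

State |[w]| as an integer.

6

drop 0:z onto floor
drop 1:z onto {0:z}
drop 2:x onto {1:z}
drop 3:z onto {2:x}
drop 4:x onto {3:z}
drop 5:a onto floor
drop 6:y onto {4:x, 5:a}
drop 7:y onto {6:y}
ground layer = {0:z, 5:a}
drop-orders for the pieces not yet dropped (sum over which currently-grounded one goes next):
  1 to go: {7} 1
  2 to go: {6,7} 1
  3 to go: {4,6,7} 1  {5,6,7} 1
  4 to go: {3,4,6,7} 1  {4,5,6,7} 2
  5 to go: {2,3,4,6,7} 1  {3,4,5,6,7} 3
  6 to go: {1,2,3,4,6,7} 1  {2,3,4,5,6,7} 4
  if 0:z drops first: 5 orders
  if 5:a drops first: 1 orders
heap linearizations: 6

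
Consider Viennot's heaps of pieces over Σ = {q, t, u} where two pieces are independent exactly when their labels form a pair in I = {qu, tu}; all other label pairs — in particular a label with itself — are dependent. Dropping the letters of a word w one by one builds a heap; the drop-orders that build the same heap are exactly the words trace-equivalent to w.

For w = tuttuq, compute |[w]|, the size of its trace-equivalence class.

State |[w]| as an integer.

#0=t has no predecessor
#1=u has no predecessor
#2=t depends on [0:t]
#3=t depends on [2:t]
#4=u depends on [1:u]
#5=q depends on [3:t]
sources: [0:t, 1:u]
N(rest) = Σ N(rest − s) over sources s of rest; N(one piece) = 1:
  size 1 → [4]=1  [5]=1
  size 2 → [1,4]=1  [3,5]=1  [4,5]=2
  size 3 → [1,4,5]=3  [2,3,5]=1  [3,4,5]=3
  size 4 → [0,2,3,5]=1  [1,3,4,5]=6  [2,3,4,5]=4
  first=0(t) contributes 10
  first=1(u) contributes 5
|[w]| = 15

15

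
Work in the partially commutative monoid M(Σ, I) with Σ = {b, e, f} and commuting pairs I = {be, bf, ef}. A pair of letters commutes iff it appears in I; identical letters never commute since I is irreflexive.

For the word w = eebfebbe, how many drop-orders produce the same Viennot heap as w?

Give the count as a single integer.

0(e) covers ∅
1(e) covers 0:e
2(b) covers ∅
3(f) covers ∅
4(e) covers 1:e
5(b) covers 2:b
6(b) covers 5:b
7(e) covers 4:e
floor of heap: 0:e, 2:b, 3:f
completions by unplaced set U, small U first (add the entries for U minus each lowest piece of U):
  |U|=1: {3}:1  {6}:1  {7}:1
  |U|=2: {3,6}:2  {3,7}:2  {4,7}:1  {5,6}:1  {6,7}:2
  |U|=3: {1,4,7}:1  {2,5,6}:1  {3,4,7}:3  {3,5,6}:3  {3,6,7}:6  {4,6,7}:3  {5,6,7}:3
  |U|=4: {0,1,4,7}:1  {1,3,4,7}:4  {1,4,6,7}:4  {2,3,5,6}:4  {2,5,6,7}:4  {3,4,6,7}:12  {3,5,6,7}:12  {4,5,6,7}:6
  |U|=5: {0,1,3,4,7}:5  {0,1,4,6,7}:5  {1,3,4,6,7}:20  {1,4,5,6,7}:10  {2,3,5,6,7}:20  {2,4,5,6,7}:10  {3,4,5,6,7}:30
  |U|=6: {0,1,3,4,6,7}:30  {0,1,4,5,6,7}:15  {1,2,4,5,6,7}:20  {1,3,4,5,6,7}:60  {2,3,4,5,6,7}:60
  start at 0(e): 140
  start at 2(b): 105
  start at 3(f): 35
sum over floor = 280

280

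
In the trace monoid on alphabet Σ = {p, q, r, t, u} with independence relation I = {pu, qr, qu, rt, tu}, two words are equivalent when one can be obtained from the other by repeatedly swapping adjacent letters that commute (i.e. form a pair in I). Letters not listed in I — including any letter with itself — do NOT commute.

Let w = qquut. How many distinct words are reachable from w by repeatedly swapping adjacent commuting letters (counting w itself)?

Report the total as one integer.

10

#0=q has no predecessor
#1=q depends on [0:q]
#2=u has no predecessor
#3=u depends on [2:u]
#4=t depends on [1:q]
sources: [0:q, 2:u]
N(rest) = Σ N(rest − s) over sources s of rest; N(one piece) = 1:
  size 1 → [3]=1  [4]=1
  size 2 → [1,4]=1  [2,3]=1  [3,4]=2
  size 3 → [0,1,4]=1  [1,3,4]=3  [2,3,4]=3
  first=0(q) contributes 6
  first=2(u) contributes 4
|[w]| = 10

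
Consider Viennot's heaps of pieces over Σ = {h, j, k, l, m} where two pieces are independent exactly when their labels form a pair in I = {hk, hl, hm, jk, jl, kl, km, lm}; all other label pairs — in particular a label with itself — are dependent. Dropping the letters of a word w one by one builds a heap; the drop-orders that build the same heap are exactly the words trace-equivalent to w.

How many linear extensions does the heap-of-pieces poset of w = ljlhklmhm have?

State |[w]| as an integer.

#0=l has no predecessor
#1=j has no predecessor
#2=l depends on [0:l]
#3=h depends on [1:j]
#4=k has no predecessor
#5=l depends on [2:l]
#6=m depends on [1:j]
#7=h depends on [3:h]
#8=m depends on [6:m]
sources: [0:l, 1:j, 4:k]
N(rest) = Σ N(rest − s) over sources s of rest; N(one piece) = 1:
  size 1 → [4]=1  [5]=1  [7]=1  [8]=1
  size 2 → [2,5]=1  [3,7]=1  [4,5]=2  [4,7]=2  [4,8]=2  [5,7]=2  [5,8]=2  [6,8]=1  [7,8]=2
  size 3 → [0,2,5]=1  [2,4,5]=3  [2,5,7]=3  [2,5,8]=3  [3,4,7]=3  [3,5,7]=3  [3,7,8]=3  [4,5,7]=6  [4,5,8]=6  [4,6,8]=3  [4,7,8]=6  [5,6,8]=3  [5,7,8]=6  [6,7,8]=3
  size 4 → [0,2,4,5]=4  [0,2,5,7]=4  [0,2,5,8]=4  [2,3,5,7]=6  [2,4,5,7]=12  [2,4,5,8]=12  [2,5,6,8]=6  [2,5,7,8]=12  [3,4,5,7]=12  [3,4,7,8]=12  [3,5,7,8]=12  [3,6,7,8]=6  [4,5,6,8]=12  [4,5,7,8]=24  [4,6,7,8]=12  [5,6,7,8]=12
  size 5 → [0,2,3,5,7]=10  [0,2,4,5,7]=20  [0,2,4,5,8]=20  [0,2,5,6,8]=10  [0,2,5,7,8]=20  [1,3,6,7,8]=6  [2,3,4,5,7]=30  [2,3,5,7,8]=30  [2,4,5,6,8]=30  [2,4,5,7,8]=60  [2,5,6,7,8]=30  [3,4,5,7,8]=60  [3,4,6,7,8]=30  [3,5,6,7,8]=30  [4,5,6,7,8]=60
  size 6 → [0,2,3,4,5,7]=60  [0,2,3,5,7,8]=60  [0,2,4,5,6,8]=60  [0,2,4,5,7,8]=120  [0,2,5,6,7,8]=60  [1,3,4,6,7,8]=36  [1,3,5,6,7,8]=36  [2,3,4,5,7,8]=180  [2,3,5,6,7,8]=90  [2,4,5,6,7,8]=180  [3,4,5,6,7,8]=180
  size 7 → [0,2,3,4,5,7,8]=420  [0,2,3,5,6,7,8]=210  [0,2,4,5,6,7,8]=420  [1,2,3,5,6,7,8]=126  [1,3,4,5,6,7,8]=252  [2,3,4,5,6,7,8]=630
  first=0(l) contributes 1008
  first=1(j) contributes 1680
  first=4(k) contributes 336
|[w]| = 3024

3024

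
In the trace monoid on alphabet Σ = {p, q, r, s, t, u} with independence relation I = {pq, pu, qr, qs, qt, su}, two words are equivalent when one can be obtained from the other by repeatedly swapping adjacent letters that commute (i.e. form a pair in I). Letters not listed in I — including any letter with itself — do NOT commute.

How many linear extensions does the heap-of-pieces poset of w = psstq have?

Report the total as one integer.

5

piece 0:p — minimal
piece 1:s rests on {0:p}
piece 2:s rests on {1:s}
piece 3:t rests on {2:s}
piece 4:q — minimal
minimal pieces: {0:p, 4:q}
ways to finish when only these pieces remain (= sum over removing one remaining piece with nothing left below it):
  1 left: {3}→1  {4}→1
  2 left: {2,3}→1  {3,4}→2
  3 left: {1,2,3}→1  {2,3,4}→3
  placing 0:p first → 4 extensions
  placing 4:q first → 1 extensions
total linear extensions = 5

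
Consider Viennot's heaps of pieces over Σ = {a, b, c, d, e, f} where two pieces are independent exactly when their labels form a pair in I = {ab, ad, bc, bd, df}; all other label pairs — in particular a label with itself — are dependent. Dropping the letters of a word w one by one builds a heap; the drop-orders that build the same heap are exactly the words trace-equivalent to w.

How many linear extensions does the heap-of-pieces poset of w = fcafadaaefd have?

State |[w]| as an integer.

12

piece 0:f — minimal
piece 1:c rests on {0:f}
piece 2:a rests on {1:c}
piece 3:f rests on {2:a}
piece 4:a rests on {3:f}
piece 5:d rests on {1:c}
piece 6:a rests on {4:a}
piece 7:a rests on {6:a}
piece 8:e rests on {5:d, 7:a}
piece 9:f rests on {8:e}
piece 10:d rests on {8:e}
minimal pieces: {0:f}
ways to finish when only these pieces remain (= sum over removing one remaining piece with nothing left below it):
  1 left: {9}→1  {10}→1
  2 left: {9,10}→2
  3 left: {8,9,10}→2
  4 left: {5,8,9,10}→2  {7,8,9,10}→2
  5 left: {5,7,8,9,10}→4  {6,7,8,9,10}→2
  6 left: {4,6,7,8,9,10}→2  {5,6,7,8,9,10}→6
  7 left: {3,4,6,7,8,9,10}→2  {4,5,6,7,8,9,10}→8
  8 left: {2,3,4,6,7,8,9,10}→2  {3,4,5,6,7,8,9,10}→10
  9 left: {2,3,4,5,6,7,8,9,10}→12
  placing 0:f first → 12 extensions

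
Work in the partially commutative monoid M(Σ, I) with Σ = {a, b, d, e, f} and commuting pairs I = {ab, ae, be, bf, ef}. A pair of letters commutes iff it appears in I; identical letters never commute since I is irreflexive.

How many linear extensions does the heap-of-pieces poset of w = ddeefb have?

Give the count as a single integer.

0(d) covers ∅
1(d) covers 0:d
2(e) covers 1:d
3(e) covers 2:e
4(f) covers 1:d
5(b) covers 1:d
floor of heap: 0:d
completions by unplaced set U, small U first (add the entries for U minus each lowest piece of U):
  |U|=1: {3}:1  {4}:1  {5}:1
  |U|=2: {2,3}:1  {3,4}:2  {3,5}:2  {4,5}:2
  |U|=3: {2,3,4}:3  {2,3,5}:3  {3,4,5}:6
  |U|=4: {2,3,4,5}:12
  start at 0(d): 12

12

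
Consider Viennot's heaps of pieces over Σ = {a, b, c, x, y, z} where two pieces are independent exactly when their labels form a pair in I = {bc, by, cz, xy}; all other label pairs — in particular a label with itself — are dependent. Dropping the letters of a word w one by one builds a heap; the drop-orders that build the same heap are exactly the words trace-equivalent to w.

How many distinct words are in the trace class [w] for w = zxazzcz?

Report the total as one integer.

4

piece 0:z — minimal
piece 1:x rests on {0:z}
piece 2:a rests on {1:x}
piece 3:z rests on {2:a}
piece 4:z rests on {3:z}
piece 5:c rests on {2:a}
piece 6:z rests on {4:z}
minimal pieces: {0:z}
ways to finish when only these pieces remain (= sum over removing one remaining piece with nothing left below it):
  1 left: {5}→1  {6}→1
  2 left: {4,6}→1  {5,6}→2
  3 left: {3,4,6}→1  {4,5,6}→3
  4 left: {3,4,5,6}→4
  5 left: {2,3,4,5,6}→4
  placing 0:z first → 4 extensions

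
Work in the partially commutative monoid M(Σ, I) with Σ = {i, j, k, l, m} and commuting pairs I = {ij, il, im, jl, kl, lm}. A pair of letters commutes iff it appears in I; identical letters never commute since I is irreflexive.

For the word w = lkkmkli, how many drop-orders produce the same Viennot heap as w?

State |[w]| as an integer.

21

drop 0:l onto floor
drop 1:k onto floor
drop 2:k onto {1:k}
drop 3:m onto {2:k}
drop 4:k onto {3:m}
drop 5:l onto {0:l}
drop 6:i onto {4:k}
ground layer = {0:l, 1:k}
drop-orders for the pieces not yet dropped (sum over which currently-grounded one goes next):
  1 to go: {5} 1  {6} 1
  2 to go: {0,5} 1  {4,6} 1  {5,6} 2
  3 to go: {0,5,6} 3  {3,4,6} 1  {4,5,6} 3
  4 to go: {0,4,5,6} 6  {2,3,4,6} 1  {3,4,5,6} 4
  5 to go: {0,3,4,5,6} 10  {1,2,3,4,6} 1  {2,3,4,5,6} 5
  if 0:l drops first: 6 orders
  if 1:k drops first: 15 orders
heap linearizations: 21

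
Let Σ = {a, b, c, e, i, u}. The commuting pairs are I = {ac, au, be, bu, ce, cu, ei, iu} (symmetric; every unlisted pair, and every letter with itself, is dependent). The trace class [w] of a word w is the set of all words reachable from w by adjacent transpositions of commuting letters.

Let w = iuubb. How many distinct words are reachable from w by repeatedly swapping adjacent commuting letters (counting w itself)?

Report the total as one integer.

10

0(i) covers ∅
1(u) covers ∅
2(u) covers 1:u
3(b) covers 0:i
4(b) covers 3:b
floor of heap: 0:i, 1:u
completions by unplaced set U, small U first (add the entries for U minus each lowest piece of U):
  |U|=1: {2}:1  {4}:1
  |U|=2: {1,2}:1  {2,4}:2  {3,4}:1
  |U|=3: {0,3,4}:1  {1,2,4}:3  {2,3,4}:3
  start at 0(i): 6
  start at 1(u): 4
sum over floor = 10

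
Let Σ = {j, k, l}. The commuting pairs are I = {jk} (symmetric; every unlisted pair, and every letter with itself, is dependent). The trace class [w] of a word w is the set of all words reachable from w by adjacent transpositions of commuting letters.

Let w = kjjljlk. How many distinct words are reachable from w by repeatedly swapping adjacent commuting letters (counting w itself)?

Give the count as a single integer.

drop 0:k onto floor
drop 1:j onto floor
drop 2:j onto {1:j}
drop 3:l onto {0:k, 2:j}
drop 4:j onto {3:l}
drop 5:l onto {4:j}
drop 6:k onto {5:l}
ground layer = {0:k, 1:j}
drop-orders for the pieces not yet dropped (sum over which currently-grounded one goes next):
  1 to go: {6} 1
  2 to go: {5,6} 1
  3 to go: {4,5,6} 1
  4 to go: {3,4,5,6} 1
  5 to go: {0,3,4,5,6} 1  {2,3,4,5,6} 1
  if 0:k drops first: 1 orders
  if 1:j drops first: 2 orders
heap linearizations: 3

3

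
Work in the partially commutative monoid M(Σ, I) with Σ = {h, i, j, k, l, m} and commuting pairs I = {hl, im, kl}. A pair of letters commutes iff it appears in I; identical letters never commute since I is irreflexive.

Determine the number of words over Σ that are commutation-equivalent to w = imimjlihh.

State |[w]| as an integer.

#0=i has no predecessor
#1=m has no predecessor
#2=i depends on [0:i]
#3=m depends on [1:m]
#4=j depends on [2:i, 3:m]
#5=l depends on [4:j]
#6=i depends on [5:l]
#7=h depends on [6:i]
#8=h depends on [7:h]
sources: [0:i, 1:m]
N(rest) = Σ N(rest − s) over sources s of rest; N(one piece) = 1:
  size 1 → [8]=1
  size 2 → [7,8]=1
  size 3 → [6,7,8]=1
  size 4 → [5,6,7,8]=1
  size 5 → [4,5,6,7,8]=1
  size 6 → [2,4,5,6,7,8]=1  [3,4,5,6,7,8]=1
  size 7 → [0,2,4,5,6,7,8]=1  [1,3,4,5,6,7,8]=1  [2,3,4,5,6,7,8]=2
  first=0(i) contributes 3
  first=1(m) contributes 3
|[w]| = 6

6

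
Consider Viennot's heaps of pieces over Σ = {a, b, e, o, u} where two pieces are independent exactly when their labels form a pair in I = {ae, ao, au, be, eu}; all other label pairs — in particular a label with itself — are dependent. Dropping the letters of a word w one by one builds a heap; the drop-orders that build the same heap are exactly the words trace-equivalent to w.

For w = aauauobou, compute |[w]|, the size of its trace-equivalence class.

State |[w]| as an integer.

#0=a has no predecessor
#1=a depends on [0:a]
#2=u has no predecessor
#3=a depends on [1:a]
#4=u depends on [2:u]
#5=o depends on [4:u]
#6=b depends on [3:a, 5:o]
#7=o depends on [6:b]
#8=u depends on [7:o]
sources: [0:a, 2:u]
N(rest) = Σ N(rest − s) over sources s of rest; N(one piece) = 1:
  size 1 → [8]=1
  size 2 → [7,8]=1
  size 3 → [6,7,8]=1
  size 4 → [3,6,7,8]=1  [5,6,7,8]=1
  size 5 → [1,3,6,7,8]=1  [3,5,6,7,8]=2  [4,5,6,7,8]=1
  size 6 → [0,1,3,6,7,8]=1  [1,3,5,6,7,8]=3  [2,4,5,6,7,8]=1  [3,4,5,6,7,8]=3
  size 7 → [0,1,3,5,6,7,8]=4  [1,3,4,5,6,7,8]=6  [2,3,4,5,6,7,8]=4
  first=0(a) contributes 10
  first=2(u) contributes 10
|[w]| = 20

20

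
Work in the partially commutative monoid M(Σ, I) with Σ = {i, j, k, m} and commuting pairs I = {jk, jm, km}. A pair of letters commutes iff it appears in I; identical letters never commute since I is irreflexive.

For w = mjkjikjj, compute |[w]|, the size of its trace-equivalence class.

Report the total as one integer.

piece 0:m — minimal
piece 1:j — minimal
piece 2:k — minimal
piece 3:j rests on {1:j}
piece 4:i rests on {0:m, 2:k, 3:j}
piece 5:k rests on {4:i}
piece 6:j rests on {4:i}
piece 7:j rests on {6:j}
minimal pieces: {0:m, 1:j, 2:k}
ways to finish when only these pieces remain (= sum over removing one remaining piece with nothing left below it):
  1 left: {5}→1  {7}→1
  2 left: {5,7}→2  {6,7}→1
  3 left: {5,6,7}→3
  4 left: {4,5,6,7}→3
  5 left: {0,4,5,6,7}→3  {2,4,5,6,7}→3  {3,4,5,6,7}→3
  6 left: {0,2,4,5,6,7}→6  {0,3,4,5,6,7}→6  {1,3,4,5,6,7}→3  {2,3,4,5,6,7}→6
  placing 0:m first → 9 extensions
  placing 1:j first → 18 extensions
  placing 2:k first → 9 extensions
total linear extensions = 36

36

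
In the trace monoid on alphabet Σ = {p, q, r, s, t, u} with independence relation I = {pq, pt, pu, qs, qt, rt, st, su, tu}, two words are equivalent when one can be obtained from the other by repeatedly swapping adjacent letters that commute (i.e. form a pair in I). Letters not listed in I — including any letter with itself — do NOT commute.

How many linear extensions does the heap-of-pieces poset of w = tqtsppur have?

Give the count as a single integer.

piece 0:t — minimal
piece 1:q — minimal
piece 2:t rests on {0:t}
piece 3:s — minimal
piece 4:p rests on {3:s}
piece 5:p rests on {4:p}
piece 6:u rests on {1:q}
piece 7:r rests on {5:p, 6:u}
minimal pieces: {0:t, 1:q, 3:s}
ways to finish when only these pieces remain (= sum over removing one remaining piece with nothing left below it):
  1 left: {2}→1  {7}→1
  2 left: {0,2}→1  {2,7}→2  {5,7}→1  {6,7}→1
  3 left: {0,2,7}→3  {1,6,7}→1  {2,5,7}→3  {2,6,7}→3  {4,5,7}→1  {5,6,7}→2
  4 left: {0,2,5,7}→6  {0,2,6,7}→6  {1,2,6,7}→4  {1,5,6,7}→3  {2,4,5,7}→4  {2,5,6,7}→8  {3,4,5,7}→1  {4,5,6,7}→3
  5 left: {0,1,2,6,7}→10  {0,2,4,5,7}→10  {0,2,5,6,7}→20  {1,2,5,6,7}→15  {1,4,5,6,7}→6  {2,3,4,5,7}→5  {2,4,5,6,7}→15  {3,4,5,6,7}→4
  6 left: {0,1,2,5,6,7}→45  {0,2,3,4,5,7}→15  {0,2,4,5,6,7}→45  {1,2,4,5,6,7}→36  {1,3,4,5,6,7}→10  {2,3,4,5,6,7}→24
  placing 0:t first → 70 extensions
  placing 1:q first → 84 extensions
  placing 3:s first → 126 extensions
total linear extensions = 280

280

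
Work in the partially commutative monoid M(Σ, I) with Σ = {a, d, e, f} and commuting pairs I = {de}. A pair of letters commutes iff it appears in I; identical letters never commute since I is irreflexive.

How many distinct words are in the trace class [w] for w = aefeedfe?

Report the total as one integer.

3

0(a) covers ∅
1(e) covers 0:a
2(f) covers 1:e
3(e) covers 2:f
4(e) covers 3:e
5(d) covers 2:f
6(f) covers 4:e, 5:d
7(e) covers 6:f
floor of heap: 0:a
completions by unplaced set U, small U first (add the entries for U minus each lowest piece of U):
  |U|=1: {7}:1
  |U|=2: {6,7}:1
  |U|=3: {4,6,7}:1  {5,6,7}:1
  |U|=4: {3,4,6,7}:1  {4,5,6,7}:2
  |U|=5: {3,4,5,6,7}:3
  |U|=6: {2,3,4,5,6,7}:3
  start at 0(a): 3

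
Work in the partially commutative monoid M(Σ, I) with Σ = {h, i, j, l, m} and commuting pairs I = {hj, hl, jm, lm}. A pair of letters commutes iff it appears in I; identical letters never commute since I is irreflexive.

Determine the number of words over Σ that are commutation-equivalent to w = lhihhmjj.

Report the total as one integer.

0(l) covers ∅
1(h) covers ∅
2(i) covers 0:l, 1:h
3(h) covers 2:i
4(h) covers 3:h
5(m) covers 4:h
6(j) covers 2:i
7(j) covers 6:j
floor of heap: 0:l, 1:h
completions by unplaced set U, small U first (add the entries for U minus each lowest piece of U):
  |U|=1: {5}:1  {7}:1
  |U|=2: {4,5}:1  {5,7}:2  {6,7}:1
  |U|=3: {3,4,5}:1  {4,5,7}:3  {5,6,7}:3
  |U|=4: {3,4,5,7}:4  {4,5,6,7}:6
  |U|=5: {3,4,5,6,7}:10
  |U|=6: {2,3,4,5,6,7}:10
  start at 0(l): 10
  start at 1(h): 10
sum over floor = 20

20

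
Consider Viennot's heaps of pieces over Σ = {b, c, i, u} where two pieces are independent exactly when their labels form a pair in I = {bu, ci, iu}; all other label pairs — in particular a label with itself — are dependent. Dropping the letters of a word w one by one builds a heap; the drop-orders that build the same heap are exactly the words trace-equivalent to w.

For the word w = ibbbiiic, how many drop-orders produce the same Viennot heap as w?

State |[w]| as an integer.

#0=i has no predecessor
#1=b depends on [0:i]
#2=b depends on [1:b]
#3=b depends on [2:b]
#4=i depends on [3:b]
#5=i depends on [4:i]
#6=i depends on [5:i]
#7=c depends on [3:b]
sources: [0:i]
N(rest) = Σ N(rest − s) over sources s of rest; N(one piece) = 1:
  size 1 → [6]=1  [7]=1
  size 2 → [5,6]=1  [6,7]=2
  size 3 → [4,5,6]=1  [5,6,7]=3
  size 4 → [4,5,6,7]=4
  size 5 → [3,4,5,6,7]=4
  size 6 → [2,3,4,5,6,7]=4
  first=0(i) contributes 4

4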